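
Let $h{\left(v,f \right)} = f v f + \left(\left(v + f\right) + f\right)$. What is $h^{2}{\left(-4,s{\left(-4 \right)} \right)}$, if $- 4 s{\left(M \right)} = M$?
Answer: $36$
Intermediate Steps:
$s{\left(M \right)} = - \frac{M}{4}$
$h{\left(v,f \right)} = v + 2 f + v f^{2}$ ($h{\left(v,f \right)} = v f^{2} + \left(\left(f + v\right) + f\right) = v f^{2} + \left(v + 2 f\right) = v + 2 f + v f^{2}$)
$h^{2}{\left(-4,s{\left(-4 \right)} \right)} = \left(-4 + 2 \left(\left(- \frac{1}{4}\right) \left(-4\right)\right) - 4 \left(\left(- \frac{1}{4}\right) \left(-4\right)\right)^{2}\right)^{2} = \left(-4 + 2 \cdot 1 - 4 \cdot 1^{2}\right)^{2} = \left(-4 + 2 - 4\right)^{2} = \left(-6\right)^{2} = 36$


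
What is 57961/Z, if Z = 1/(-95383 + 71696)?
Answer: -1372922207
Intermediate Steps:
Z = -1/23687 (Z = 1/(-23687) = -1/23687 ≈ -4.2217e-5)
57961/Z = 57961/(-1/23687) = 57961*(-23687) = -1372922207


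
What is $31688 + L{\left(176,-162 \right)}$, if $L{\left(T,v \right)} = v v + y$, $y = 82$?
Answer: $58014$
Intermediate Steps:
$L{\left(T,v \right)} = 82 + v^{2}$ ($L{\left(T,v \right)} = v v + 82 = v^{2} + 82 = 82 + v^{2}$)
$31688 + L{\left(176,-162 \right)} = 31688 + \left(82 + \left(-162\right)^{2}\right) = 31688 + \left(82 + 26244\right) = 31688 + 26326 = 58014$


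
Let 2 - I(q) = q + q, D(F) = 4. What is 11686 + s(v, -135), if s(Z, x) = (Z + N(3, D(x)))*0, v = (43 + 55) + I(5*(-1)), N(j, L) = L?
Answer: 11686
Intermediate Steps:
I(q) = 2 - 2*q (I(q) = 2 - (q + q) = 2 - 2*q)
v = 110 (v = (43 + 55) + (2 - 10*(-1)) = 98 + (2 - 2*(-5)) = 98 + (2 + 10) = 98 + 12 = 110)
s(Z, x) = 0 (s(Z, x) = (Z + 4)*0 = (4 + Z)*0 = 0)
11686 + s(v, -135) = 11686 + 0 = 11686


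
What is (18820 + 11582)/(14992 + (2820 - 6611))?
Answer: 30402/11201 ≈ 2.7142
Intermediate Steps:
(18820 + 11582)/(14992 + (2820 - 6611)) = 30402/(14992 - 3791) = 30402/11201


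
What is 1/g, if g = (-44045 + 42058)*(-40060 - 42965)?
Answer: 1/164970675 ≈ 6.0617e-9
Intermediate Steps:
g = 164970675 (g = -1987*(-83025) = 164970675)
1/g = 1/164970675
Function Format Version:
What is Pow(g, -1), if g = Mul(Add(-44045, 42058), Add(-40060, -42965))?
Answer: Rational(1, 164970675) ≈ 6.0617e-9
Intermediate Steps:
g = 164970675 (g = Mul(-1987, -83025) = 164970675)
Pow(g, -1) = Pow(164970675, -1) = Rational(1, 164970675)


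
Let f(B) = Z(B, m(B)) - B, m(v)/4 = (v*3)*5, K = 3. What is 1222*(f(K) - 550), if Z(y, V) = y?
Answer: -672100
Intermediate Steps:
m(v) = 60*v (m(v) = 4*((v*3)*5) = 4*((3*v)*5) = 4*(15*v) = 60*v)
f(B) = 0 (f(B) = B - B = 0)
1222*(f(K) - 550) = 1222*(0 - 550) = 1222*(-550) = -672100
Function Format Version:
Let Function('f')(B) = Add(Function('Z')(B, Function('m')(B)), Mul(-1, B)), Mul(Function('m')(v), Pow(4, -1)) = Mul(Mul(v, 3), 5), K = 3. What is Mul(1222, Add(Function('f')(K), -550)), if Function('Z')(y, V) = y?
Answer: -672100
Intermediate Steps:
Function('m')(v) = Mul(60, v) (Function('m')(v) = Mul(4, Mul(Mul(v, 3), 5)) = Mul(4, Mul(Mul(3, v), 5)) = Mul(4, Mul(15, v)) = Mul(60, v))
Function('f')(B) = 0 (Function('f')(B) = Add(B, Mul(-1, B)) = 0)
Mul(1222, Add(Function('f')(K), -550)) = Mul(1222, Add(0, -550)) = Mul(1222, -550) = -672100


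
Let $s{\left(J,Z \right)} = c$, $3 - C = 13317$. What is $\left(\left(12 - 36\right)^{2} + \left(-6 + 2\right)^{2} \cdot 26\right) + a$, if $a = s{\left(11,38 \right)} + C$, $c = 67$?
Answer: $-12255$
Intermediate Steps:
$C = -13314$ ($C = 3 - 13317 = -13314$)
$s{\left(J,Z \right)} = 67$
$a = -13247$ ($a = 67 - 13314 = -13247$)
$\left(\left(12 - 36\right)^{2} + \left(-6 + 2\right)^{2} \cdot 26\right) + a = \left(\left(12 - 36\right)^{2} + \left(-6 + 2\right)^{2} \cdot 26\right) - 13247 = \left(\left(-24\right)^{2} + \left(-4\right)^{2} \cdot 26\right) - 13247 = \left(576 + 16 \cdot 26\right) - 13247 = \left(576 + 416\right) - 13247 = 992 - 13247 = -12255$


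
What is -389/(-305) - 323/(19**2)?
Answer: 2206/5795 ≈ 0.38067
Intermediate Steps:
-389/(-305) - 323/(19**2) = -389*(-1/305) - 323/361 = 389/305 - 323*1/361 = 389/305 - 17/19 = 2206/5795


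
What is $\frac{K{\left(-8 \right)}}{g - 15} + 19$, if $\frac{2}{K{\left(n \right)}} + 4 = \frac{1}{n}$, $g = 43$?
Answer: $\frac{4385}{231} \approx 18.983$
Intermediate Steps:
$K{\left(n \right)} = \frac{2}{-4 + \frac{1}{n}}$
$\frac{K{\left(-8 \right)}}{g - 15} + 19 = \frac{\left(-2\right) \left(-8\right) \frac{1}{-1 + 4 \left(-8\right)}}{43 - 15} + 19 = \frac{\left(-2\right) \left(-8\right) \frac{1}{-1 - 32}}{28} + 19 = \left(-2\right) \left(-8\right) \frac{1}{-33} \cdot \frac{1}{28} + 19 = \left(-2\right) \left(-8\right) \left(- \frac{1}{33}\right) \frac{1}{28} + 19 = \left(- \frac{16}{33}\right) \frac{1}{28} + 19 = - \frac{4}{231} + 19 = \frac{4385}{231}$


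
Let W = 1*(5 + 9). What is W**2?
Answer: 196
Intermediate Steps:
W = 14 (W = 1*14 = 14)
W**2 = 14**2 = 196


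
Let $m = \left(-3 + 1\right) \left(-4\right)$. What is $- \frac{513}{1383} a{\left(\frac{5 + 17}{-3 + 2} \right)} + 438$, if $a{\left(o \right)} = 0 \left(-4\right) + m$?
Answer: $\frac{200550}{461} \approx 435.03$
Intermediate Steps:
$m = 8$ ($m = \left(-2\right) \left(-4\right) = 8$)
$a{\left(o \right)} = 8$ ($a{\left(o \right)} = 0 \left(-4\right) + 8 = 0 + 8 = 8$)
$- \frac{513}{1383} a{\left(\frac{5 + 17}{-3 + 2} \right)} + 438 = - \frac{513}{1383} \cdot 8 + 438 = \left(-513\right) \frac{1}{1383} \cdot 8 + 438 = \left(- \frac{171}{461}\right) 8 + 438 = - \frac{1368}{461} + 438 = \frac{200550}{461}$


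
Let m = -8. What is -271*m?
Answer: 2168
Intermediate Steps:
-271*m = -271*(-8) = 2168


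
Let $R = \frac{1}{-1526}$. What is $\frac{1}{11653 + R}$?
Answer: $\frac{1526}{17782477} \approx 8.5815 \cdot 10^{-5}$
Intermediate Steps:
$R = - \frac{1}{1526} \approx -0.00065531$
$\frac{1}{11653 + R} = \frac{1}{11653 - \frac{1}{1526}} = \frac{1}{\frac{17782477}{1526}} = \frac{1526}{17782477}$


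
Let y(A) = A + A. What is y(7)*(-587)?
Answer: -8218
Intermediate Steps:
y(A) = 2*A
y(7)*(-587) = (2*7)*(-587) = 14*(-587) = -8218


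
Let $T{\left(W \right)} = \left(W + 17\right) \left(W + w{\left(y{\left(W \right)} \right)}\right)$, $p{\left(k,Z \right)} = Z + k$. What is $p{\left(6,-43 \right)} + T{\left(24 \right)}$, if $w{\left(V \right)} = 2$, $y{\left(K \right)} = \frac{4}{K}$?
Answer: $1029$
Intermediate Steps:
$T{\left(W \right)} = \left(2 + W\right) \left(17 + W\right)$ ($T{\left(W \right)} = \left(W + 17\right) \left(W + 2\right) = \left(17 + W\right) \left(2 + W\right) = \left(2 + W\right) \left(17 + W\right)$)
$p{\left(6,-43 \right)} + T{\left(24 \right)} = \left(-43 + 6\right) + \left(34 + 24^{2} + 19 \cdot 24\right) = -37 + \left(34 + 576 + 456\right) = -37 + 1066 = 1029$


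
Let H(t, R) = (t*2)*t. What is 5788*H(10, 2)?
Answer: 1157600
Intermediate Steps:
H(t, R) = 2*t**2 (H(t, R) = (2*t)*t = 2*t**2)
5788*H(10, 2) = 5788*(2*10**2) = 5788*(2*100) = 5788*200 = 1157600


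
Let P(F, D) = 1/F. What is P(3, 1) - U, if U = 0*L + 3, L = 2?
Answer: -8/3 ≈ -2.6667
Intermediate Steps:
U = 3 (U = 0*2 + 3 = 0 + 3 = 3)
P(3, 1) - U = 1/3 - 1*3 = 1/3 - 3 = -8/3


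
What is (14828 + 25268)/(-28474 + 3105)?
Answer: -40096/25369 ≈ -1.5805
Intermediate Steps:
(14828 + 25268)/(-28474 + 3105) = 40096/(-25369) = 40096*(-1/25369) = -40096/25369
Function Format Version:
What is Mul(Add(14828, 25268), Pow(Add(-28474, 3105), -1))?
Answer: Rational(-40096, 25369) ≈ -1.5805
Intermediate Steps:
Mul(Add(14828, 25268), Pow(Add(-28474, 3105), -1)) = Mul(40096, Pow(-25369, -1)) = Mul(40096, Rational(-1, 25369)) = Rational(-40096, 25369)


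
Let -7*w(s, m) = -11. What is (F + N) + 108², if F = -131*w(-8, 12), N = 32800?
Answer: 309807/7 ≈ 44258.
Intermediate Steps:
w(s, m) = 11/7 (w(s, m) = -⅐*(-11) = 11/7)
F = -1441/7 (F = -131*11/7 = -1441/7 ≈ -205.86)
(F + N) + 108² = (-1441/7 + 32800) + 108² = 228159/7 + 11664 = 309807/7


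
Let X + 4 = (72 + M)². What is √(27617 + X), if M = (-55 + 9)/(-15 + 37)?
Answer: √3932534/11 ≈ 180.28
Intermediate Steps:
M = -23/11 (M = -46/22 = -46*1/22 = -23/11 ≈ -2.0909)
X = 590877/121 (X = -4 + (72 - 23/11)² = -4 + (769/11)² = -4 + 591361/121 = 590877/121 ≈ 4883.3)
√(27617 + X) = √(27617 + 590877/121) = √(3932534/121) = √3932534/11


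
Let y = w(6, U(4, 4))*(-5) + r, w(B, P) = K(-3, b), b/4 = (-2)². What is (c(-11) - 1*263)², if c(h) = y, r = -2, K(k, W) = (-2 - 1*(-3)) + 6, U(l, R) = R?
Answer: 90000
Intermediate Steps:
b = 16 (b = 4*(-2)² = 4*4 = 16)
K(k, W) = 7 (K(k, W) = (-2 + 3) + 6 = 1 + 6 = 7)
w(B, P) = 7
y = -37 (y = 7*(-5) - 2 = -35 - 2 = -37)
c(h) = -37
(c(-11) - 1*263)² = (-37 - 1*263)² = (-37 - 263)² = (-300)² = 90000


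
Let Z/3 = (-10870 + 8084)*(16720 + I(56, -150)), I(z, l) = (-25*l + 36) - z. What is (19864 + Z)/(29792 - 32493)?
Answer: 170901236/2701 ≈ 63273.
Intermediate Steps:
I(z, l) = 36 - z - 25*l (I(z, l) = (36 - 25*l) - z = 36 - z - 25*l)
Z = -170921100 (Z = 3*((-10870 + 8084)*(16720 + (36 - 1*56 - 25*(-150)))) = 3*(-2786*(16720 + (36 - 56 + 3750))) = 3*(-2786*(16720 + 3730)) = 3*(-2786*20450) = 3*(-56973700) = -170921100)
(19864 + Z)/(29792 - 32493) = (19864 - 170921100)/(29792 - 32493) = -170901236/(-2701) = -170901236*(-1/2701) = 170901236/2701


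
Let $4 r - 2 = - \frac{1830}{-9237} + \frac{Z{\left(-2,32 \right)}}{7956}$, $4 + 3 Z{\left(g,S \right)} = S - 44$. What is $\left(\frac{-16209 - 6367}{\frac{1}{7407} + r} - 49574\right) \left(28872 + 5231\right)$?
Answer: $- \frac{6422046554790037874}{2077162583} \approx -3.0917 \cdot 10^{9}$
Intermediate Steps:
$Z{\left(g,S \right)} = -16 + \frac{S}{3}$ ($Z{\left(g,S \right)} = - \frac{4}{3} + \frac{S - 44}{3} = - \frac{4}{3} + \frac{-44 + S}{3} = - \frac{4}{3} + \left(- \frac{44}{3} + \frac{S}{3}\right) = -16 + \frac{S}{3}$)
$r = \frac{10093085}{18372393}$ ($r = \frac{1}{2} + \frac{- \frac{1830}{-9237} + \frac{-16 + \frac{1}{3} \cdot 32}{7956}}{4} = \frac{1}{2} + \frac{\left(-1830\right) \left(- \frac{1}{9237}\right) + \left(-16 + \frac{32}{3}\right) \frac{1}{7956}}{4} = \frac{1}{2} + \frac{\frac{610}{3079} - \frac{4}{5967}}{4} = \frac{1}{2} + \frac{1}{4} \cdot \frac{3627554}{18372393} = \frac{1}{2} + \frac{1813777}{36744786} = \frac{10093085}{18372393} \approx 0.54936$)
$\left(\frac{-16209 - 6367}{\frac{1}{7407} + r} - 49574\right) \left(28872 + 5231\right) = \left(\frac{-16209 - 6367}{\frac{1}{7407} + \frac{10093085}{18372393}} - 49574\right) \left(28872 + 5231\right) = \left(- \frac{22576}{\frac{1}{7407} + \frac{10093085}{18372393}} - 49574\right) 34103 = \left(- \frac{22576}{\frac{8308650332}{15120479439}} - 49574\right) 34103 = \left(\left(-22576\right) \frac{15120479439}{8308650332} - 49574\right) 34103 = \left(- \frac{85339985953716}{2077162583} - 49574\right) 34103 = \left(- \frac{188313243843358}{2077162583}\right) 34103 = - \frac{6422046554790037874}{2077162583}$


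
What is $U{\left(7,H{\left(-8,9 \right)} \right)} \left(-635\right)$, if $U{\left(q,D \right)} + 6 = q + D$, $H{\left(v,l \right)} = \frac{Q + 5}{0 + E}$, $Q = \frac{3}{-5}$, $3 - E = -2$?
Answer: $- \frac{5969}{5} \approx -1193.8$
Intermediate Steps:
$E = 5$ ($E = 3 - -2 = 3 + 2 = 5$)
$Q = - \frac{3}{5}$ ($Q = 3 \left(- \frac{1}{5}\right) = - \frac{3}{5} \approx -0.6$)
$H{\left(v,l \right)} = \frac{22}{25}$ ($H{\left(v,l \right)} = \frac{- \frac{3}{5} + 5}{0 + 5} = \frac{22}{5 \cdot 5} = \frac{22}{5} \cdot \frac{1}{5} = \frac{22}{25}$)
$U{\left(q,D \right)} = -6 + D + q$ ($U{\left(q,D \right)} = -6 + \left(q + D\right) = -6 + \left(D + q\right) = -6 + D + q$)
$U{\left(7,H{\left(-8,9 \right)} \right)} \left(-635\right) = \left(-6 + \frac{22}{25} + 7\right) \left(-635\right) = \frac{47}{25} \left(-635\right) = - \frac{5969}{5}$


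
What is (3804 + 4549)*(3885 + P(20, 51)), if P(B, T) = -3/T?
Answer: 551665532/17 ≈ 3.2451e+7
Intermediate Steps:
(3804 + 4549)*(3885 + P(20, 51)) = (3804 + 4549)*(3885 - 3/51) = 8353*(3885 - 3*1/51) = 8353*(3885 - 1/17) = 8353*(66044/17) = 551665532/17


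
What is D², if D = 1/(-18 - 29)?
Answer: 1/2209 ≈ 0.00045269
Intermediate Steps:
D = -1/47 (D = 1/(-47) = -1/47 ≈ -0.021277)
D² = (-1/47)² = 1/2209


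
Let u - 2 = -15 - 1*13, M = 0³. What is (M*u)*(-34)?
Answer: 0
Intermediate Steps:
M = 0
u = -26 (u = 2 + (-15 - 1*13) = 2 + (-15 - 13) = 2 - 28 = -26)
(M*u)*(-34) = (0*(-26))*(-34) = 0*(-34) = 0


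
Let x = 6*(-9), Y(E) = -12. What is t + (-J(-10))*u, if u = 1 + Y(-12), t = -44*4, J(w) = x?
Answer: -770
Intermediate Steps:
x = -54
J(w) = -54
t = -176
u = -11 (u = 1 - 12 = -11)
t + (-J(-10))*u = -176 - 1*(-54)*(-11) = -176 + 54*(-11) = -176 - 594 = -770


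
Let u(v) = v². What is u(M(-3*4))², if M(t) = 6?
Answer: 1296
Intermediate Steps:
u(M(-3*4))² = (6²)² = 36² = 1296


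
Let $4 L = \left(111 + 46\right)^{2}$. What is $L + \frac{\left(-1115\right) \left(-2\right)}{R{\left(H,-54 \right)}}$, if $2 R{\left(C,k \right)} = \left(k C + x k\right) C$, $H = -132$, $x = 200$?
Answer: $\frac{746717921}{121176} \approx 6162.3$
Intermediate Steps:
$L = \frac{24649}{4}$ ($L = \frac{\left(111 + 46\right)^{2}}{4} = \frac{157^{2}}{4} = \frac{1}{4} \cdot 24649 = \frac{24649}{4} \approx 6162.3$)
$R{\left(C,k \right)} = \frac{C \left(200 k + C k\right)}{2}$ ($R{\left(C,k \right)} = \frac{\left(k C + 200 k\right) C}{2} = \frac{\left(C k + 200 k\right) C}{2} = \frac{\left(200 k + C k\right) C}{2} = \frac{C \left(200 k + C k\right)}{2}$)
$L + \frac{\left(-1115\right) \left(-2\right)}{R{\left(H,-54 \right)}} = \frac{24649}{4} + \frac{\left(-1115\right) \left(-2\right)}{\frac{1}{2} \left(-132\right) \left(-54\right) \left(200 - 132\right)} = \frac{24649}{4} + \frac{2230}{\frac{1}{2} \left(-132\right) \left(-54\right) 68} = \frac{24649}{4} + \frac{2230}{242352} = \frac{24649}{4} + 2230 \cdot \frac{1}{242352} = \frac{24649}{4} + \frac{1115}{121176} = \frac{746717921}{121176}$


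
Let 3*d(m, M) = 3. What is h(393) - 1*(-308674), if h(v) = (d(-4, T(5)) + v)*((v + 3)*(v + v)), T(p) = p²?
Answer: 122943538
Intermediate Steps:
d(m, M) = 1 (d(m, M) = (⅓)*3 = 1)
h(v) = 2*v*(1 + v)*(3 + v) (h(v) = (1 + v)*((v + 3)*(v + v)) = (1 + v)*((3 + v)*(2*v)) = (1 + v)*(2*v*(3 + v)) = 2*v*(1 + v)*(3 + v))
h(393) - 1*(-308674) = 2*393*(3 + 393² + 4*393) - 1*(-308674) = 2*393*(3 + 154449 + 1572) + 308674 = 2*393*156024 + 308674 = 122634864 + 308674 = 122943538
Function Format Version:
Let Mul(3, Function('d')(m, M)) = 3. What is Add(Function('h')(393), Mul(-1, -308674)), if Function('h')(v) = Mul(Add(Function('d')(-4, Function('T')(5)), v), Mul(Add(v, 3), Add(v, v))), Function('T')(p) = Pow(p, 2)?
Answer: 122943538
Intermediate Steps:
Function('d')(m, M) = 1 (Function('d')(m, M) = Mul(Rational(1, 3), 3) = 1)
Function('h')(v) = Mul(2, v, Add(1, v), Add(3, v)) (Function('h')(v) = Mul(Add(1, v), Mul(Add(v, 3), Add(v, v))) = Mul(Add(1, v), Mul(Add(3, v), Mul(2, v))) = Mul(Add(1, v), Mul(2, v, Add(3, v))) = Mul(2, v, Add(1, v), Add(3, v)))
Add(Function('h')(393), Mul(-1, -308674)) = Add(Mul(2, 393, Add(3, Pow(393, 2), Mul(4, 393))), Mul(-1, -308674)) = Add(Mul(2, 393, Add(3, 154449, 1572)), 308674) = Add(Mul(2, 393, 156024), 308674) = Add(122634864, 308674) = 122943538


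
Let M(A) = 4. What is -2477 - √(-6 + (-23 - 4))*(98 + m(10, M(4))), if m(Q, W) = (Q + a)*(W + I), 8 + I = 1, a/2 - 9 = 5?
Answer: -2477 + 16*I*√33 ≈ -2477.0 + 91.913*I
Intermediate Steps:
a = 28 (a = 18 + 2*5 = 18 + 10 = 28)
I = -7 (I = -8 + 1 = -7)
m(Q, W) = (-7 + W)*(28 + Q) (m(Q, W) = (Q + 28)*(W - 7) = (28 + Q)*(-7 + W) = (-7 + W)*(28 + Q))
-2477 - √(-6 + (-23 - 4))*(98 + m(10, M(4))) = -2477 - √(-6 + (-23 - 4))*(98 + (-196 - 7*10 + 28*4 + 10*4)) = -2477 - √(-6 - 27)*(98 + (-196 - 70 + 112 + 40)) = -2477 - √(-33)*(98 - 114) = -2477 - I*√33*(-16) = -2477 - (-16)*I*√33 = -2477 + 16*I*√33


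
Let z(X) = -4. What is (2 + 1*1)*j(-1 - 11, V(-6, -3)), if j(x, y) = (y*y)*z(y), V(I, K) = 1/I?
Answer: -1/3 ≈ -0.33333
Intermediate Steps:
j(x, y) = -4*y**2 (j(x, y) = (y*y)*(-4) = y**2*(-4) = -4*y**2)
(2 + 1*1)*j(-1 - 11, V(-6, -3)) = (2 + 1*1)*(-4*(1/(-6))**2) = (2 + 1)*(-4*(-1/6)**2) = 3*(-4*1/36) = 3*(-1/9) = -1/3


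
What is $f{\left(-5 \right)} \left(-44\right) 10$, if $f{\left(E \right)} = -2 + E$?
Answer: $3080$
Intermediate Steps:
$f{\left(-5 \right)} \left(-44\right) 10 = \left(-2 - 5\right) \left(-44\right) 10 = \left(-7\right) \left(-44\right) 10 = 308 \cdot 10 = 3080$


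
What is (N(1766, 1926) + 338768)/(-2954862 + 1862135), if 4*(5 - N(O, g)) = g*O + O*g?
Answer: 1361885/1092727 ≈ 1.2463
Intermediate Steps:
N(O, g) = 5 - O*g/2 (N(O, g) = 5 - (g*O + O*g)/4 = 5 - (O*g + O*g)/4 = 5 - O*g/2)
(N(1766, 1926) + 338768)/(-2954862 + 1862135) = ((5 - 1/2*1766*1926) + 338768)/(-2954862 + 1862135) = ((5 - 1700658) + 338768)/(-1092727) = (-1700653 + 338768)*(-1/1092727) = -1361885*(-1/1092727) = 1361885/1092727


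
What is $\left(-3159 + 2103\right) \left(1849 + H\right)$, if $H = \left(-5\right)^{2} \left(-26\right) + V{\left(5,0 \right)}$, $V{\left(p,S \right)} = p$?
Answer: $-1271424$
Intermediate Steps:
$H = -645$ ($H = \left(-5\right)^{2} \left(-26\right) + 5 = 25 \left(-26\right) + 5 = -650 + 5 = -645$)
$\left(-3159 + 2103\right) \left(1849 + H\right) = \left(-3159 + 2103\right) \left(1849 - 645\right) = \left(-1056\right) 1204 = -1271424$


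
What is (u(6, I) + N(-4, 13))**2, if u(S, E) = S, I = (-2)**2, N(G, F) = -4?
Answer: 4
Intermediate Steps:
I = 4
(u(6, I) + N(-4, 13))**2 = (6 - 4)**2 = 2**2 = 4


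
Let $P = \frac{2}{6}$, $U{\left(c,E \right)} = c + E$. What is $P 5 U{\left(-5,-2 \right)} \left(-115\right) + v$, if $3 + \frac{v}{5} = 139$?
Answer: $\frac{6065}{3} \approx 2021.7$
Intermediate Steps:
$v = 680$ ($v = -15 + 5 \cdot 139 = -15 + 695 = 680$)
$U{\left(c,E \right)} = E + c$
$P = \frac{1}{3}$ ($P = 2 \cdot \frac{1}{6} = \frac{1}{3} \approx 0.33333$)
$P 5 U{\left(-5,-2 \right)} \left(-115\right) + v = \frac{1}{3} \cdot 5 \left(-2 - 5\right) \left(-115\right) + 680 = \frac{5}{3} \left(-7\right) \left(-115\right) + 680 = \left(- \frac{35}{3}\right) \left(-115\right) + 680 = \frac{4025}{3} + 680 = \frac{6065}{3}$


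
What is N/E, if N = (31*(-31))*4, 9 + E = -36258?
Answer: 3844/36267 ≈ 0.10599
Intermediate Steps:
E = -36267 (E = -9 - 36258 = -36267)
N = -3844 (N = -961*4 = -3844)
N/E = -3844/(-36267) = -3844*(-1/36267) = 3844/36267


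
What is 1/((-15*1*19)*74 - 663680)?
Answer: -1/684770 ≈ -1.4603e-6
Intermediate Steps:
1/((-15*1*19)*74 - 663680) = 1/(-15*19*74 - 663680) = 1/(-285*74 - 663680) = 1/(-21090 - 663680) = 1/(-684770) = -1/684770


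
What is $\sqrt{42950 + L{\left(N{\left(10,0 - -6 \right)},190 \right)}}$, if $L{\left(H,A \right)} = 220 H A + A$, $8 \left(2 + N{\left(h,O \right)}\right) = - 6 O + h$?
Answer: $3 i \sqrt{19590} \approx 419.89 i$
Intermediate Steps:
$N{\left(h,O \right)} = -2 - \frac{3 O}{4} + \frac{h}{8}$ ($N{\left(h,O \right)} = -2 + \frac{- 6 O + h}{8} = -2 + \frac{h - 6 O}{8} = -2 - \left(- \frac{h}{8} + \frac{3 O}{4}\right) = -2 - \frac{3 O}{4} + \frac{h}{8}$)
$L{\left(H,A \right)} = A + 220 A H$ ($L{\left(H,A \right)} = 220 A H + A = A + 220 A H$)
$\sqrt{42950 + L{\left(N{\left(10,0 - -6 \right)},190 \right)}} = \sqrt{42950 + 190 \left(1 + 220 \left(-2 - \frac{3 \left(0 - -6\right)}{4} + \frac{1}{8} \cdot 10\right)\right)} = \sqrt{42950 + 190 \left(1 + 220 \left(-2 - \frac{3 \left(0 + 6\right)}{4} + \frac{5}{4}\right)\right)} = \sqrt{42950 + 190 \left(1 + 220 \left(-2 - \frac{9}{2} + \frac{5}{4}\right)\right)} = \sqrt{42950 + 190 \left(1 + 220 \left(- \frac{21}{4}\right)\right)} = \sqrt{42950 + 190 \left(1 - 1155\right)} = \sqrt{42950 + 190 \left(-1154\right)} = \sqrt{42950 - 219260} = \sqrt{-176310} = 3 i \sqrt{19590}$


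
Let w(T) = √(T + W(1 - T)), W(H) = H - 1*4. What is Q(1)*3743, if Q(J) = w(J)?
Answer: 3743*I*√3 ≈ 6483.1*I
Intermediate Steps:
W(H) = -4 + H (W(H) = H - 4 = -4 + H)
w(T) = I*√3 (w(T) = √(T + (-4 + (1 - T))) = √(T + (-3 - T)) = √(-3) = I*√3)
Q(J) = I*√3
Q(1)*3743 = (I*√3)*3743 = 3743*I*√3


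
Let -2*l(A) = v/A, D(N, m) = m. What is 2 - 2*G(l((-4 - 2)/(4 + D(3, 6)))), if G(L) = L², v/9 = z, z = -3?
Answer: -2021/2 ≈ -1010.5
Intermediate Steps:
v = -27 (v = 9*(-3) = -27)
l(A) = 27/(2*A) (l(A) = -(-27)/(2*A) = 27/(2*A))
2 - 2*G(l((-4 - 2)/(4 + D(3, 6)))) = 2 - 2*729*(4 + 6)²/(4*(-4 - 2)²) = 2 - 2*(27/(2*((-6/10))))² = 2 - 2*(27/(2*((-6*⅒))))² = 2 - 2*(27/(2*(-⅗)))² = 2 - 2*((27/2)*(-5/3))² = 2 - 2*(-45/2)² = 2 - 2*2025/4 = 2 - 2025/2 = -2021/2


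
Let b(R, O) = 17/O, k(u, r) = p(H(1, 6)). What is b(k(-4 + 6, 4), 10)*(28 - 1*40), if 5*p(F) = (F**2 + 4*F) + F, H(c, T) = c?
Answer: -102/5 ≈ -20.400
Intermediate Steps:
p(F) = F + F**2/5 (p(F) = ((F**2 + 4*F) + F)/5 = (F**2 + 5*F)/5 = F + F**2/5)
k(u, r) = 6/5 (k(u, r) = (1/5)*1*(5 + 1) = (1/5)*1*6 = 6/5)
b(k(-4 + 6, 4), 10)*(28 - 1*40) = (17/10)*(28 - 1*40) = (17*(1/10))*(28 - 40) = (17/10)*(-12) = -102/5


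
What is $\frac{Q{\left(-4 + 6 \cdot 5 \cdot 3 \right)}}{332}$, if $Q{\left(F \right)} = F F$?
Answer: $\frac{1849}{83} \approx 22.277$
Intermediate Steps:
$Q{\left(F \right)} = F^{2}$
$\frac{Q{\left(-4 + 6 \cdot 5 \cdot 3 \right)}}{332} = \frac{\left(-4 + 6 \cdot 5 \cdot 3\right)^{2}}{332} = \left(-4 + 6 \cdot 15\right)^{2} \cdot \frac{1}{332} = \left(-4 + 90\right)^{2} \cdot \frac{1}{332} = 86^{2} \cdot \frac{1}{332} = 7396 \cdot \frac{1}{332} = \frac{1849}{83}$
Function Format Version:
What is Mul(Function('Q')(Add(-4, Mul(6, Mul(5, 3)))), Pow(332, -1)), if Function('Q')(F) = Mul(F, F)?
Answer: Rational(1849, 83) ≈ 22.277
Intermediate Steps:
Function('Q')(F) = Pow(F, 2)
Mul(Function('Q')(Add(-4, Mul(6, Mul(5, 3)))), Pow(332, -1)) = Mul(Pow(Add(-4, Mul(6, Mul(5, 3))), 2), Pow(332, -1)) = Mul(Pow(Add(-4, Mul(6, 15)), 2), Rational(1, 332)) = Mul(Pow(Add(-4, 90), 2), Rational(1, 332)) = Mul(Pow(86, 2), Rational(1, 332)) = Mul(7396, Rational(1, 332)) = Rational(1849, 83)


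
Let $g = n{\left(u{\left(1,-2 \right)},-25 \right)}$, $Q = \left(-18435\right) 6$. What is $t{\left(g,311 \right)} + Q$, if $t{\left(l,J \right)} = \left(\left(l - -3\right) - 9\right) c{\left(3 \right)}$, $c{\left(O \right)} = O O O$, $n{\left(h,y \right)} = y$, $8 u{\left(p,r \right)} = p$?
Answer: $-111447$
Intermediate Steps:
$u{\left(p,r \right)} = \frac{p}{8}$
$c{\left(O \right)} = O^{3}$ ($c{\left(O \right)} = O^{2} O = O^{3}$)
$Q = -110610$
$g = -25$
$t{\left(l,J \right)} = -162 + 27 l$ ($t{\left(l,J \right)} = \left(\left(l - -3\right) - 9\right) 3^{3} = \left(\left(l + 3\right) - 9\right) 27 = \left(\left(3 + l\right) - 9\right) 27 = \left(-6 + l\right) 27 = -162 + 27 l$)
$t{\left(g,311 \right)} + Q = \left(-162 + 27 \left(-25\right)\right) - 110610 = \left(-162 - 675\right) - 110610 = -837 - 110610 = -111447$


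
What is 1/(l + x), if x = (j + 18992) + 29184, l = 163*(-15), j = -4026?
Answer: 1/41705 ≈ 2.3978e-5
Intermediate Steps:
l = -2445
x = 44150 (x = (-4026 + 18992) + 29184 = 14966 + 29184 = 44150)
1/(l + x) = 1/(-2445 + 44150) = 1/41705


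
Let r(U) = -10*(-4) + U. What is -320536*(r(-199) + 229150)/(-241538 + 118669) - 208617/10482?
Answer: 256450563773553/429304286 ≈ 5.9736e+5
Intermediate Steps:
r(U) = 40 + U
-320536*(r(-199) + 229150)/(-241538 + 118669) - 208617/10482 = -320536*((40 - 199) + 229150)/(-241538 + 118669) - 208617/10482 = -320536/((-122869/(-159 + 229150))) - 208617*1/10482 = -320536/((-122869/228991)) - 69539/3494 = -320536/((-122869*1/228991)) - 69539/3494 = -320536/(-122869/228991) - 69539/3494 = -320536*(-228991/122869) - 69539/3494 = 73399859176/122869 - 69539/3494 = 256450563773553/429304286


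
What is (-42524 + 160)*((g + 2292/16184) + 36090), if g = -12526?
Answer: -16970612026/17 ≈ -9.9827e+8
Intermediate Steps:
(-42524 + 160)*((g + 2292/16184) + 36090) = (-42524 + 160)*((-12526 + 2292/16184) + 36090) = -42364*((-12526 + 2292*(1/16184)) + 36090) = -42364*((-12526 + 573/4046) + 36090) = -42364*(-50679623/4046 + 36090) = -42364*95340517/4046 = -16970612026/17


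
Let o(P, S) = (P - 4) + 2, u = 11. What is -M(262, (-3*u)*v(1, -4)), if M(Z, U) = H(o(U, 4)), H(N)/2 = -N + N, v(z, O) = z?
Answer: 0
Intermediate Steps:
o(P, S) = -2 + P (o(P, S) = (-4 + P) + 2 = -2 + P)
H(N) = 0 (H(N) = 2*(-N + N) = 2*0 = 0)
M(Z, U) = 0
-M(262, (-3*u)*v(1, -4)) = -1*0 = 0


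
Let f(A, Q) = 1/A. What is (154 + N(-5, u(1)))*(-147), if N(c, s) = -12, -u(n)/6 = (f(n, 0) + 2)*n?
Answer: -20874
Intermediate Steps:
f(A, Q) = 1/A
u(n) = -6*n*(2 + 1/n) (u(n) = -6*(1/n + 2)*n = -6*(2 + 1/n)*n = -6*n*(2 + 1/n))
(154 + N(-5, u(1)))*(-147) = (154 - 12)*(-147) = 142*(-147) = -20874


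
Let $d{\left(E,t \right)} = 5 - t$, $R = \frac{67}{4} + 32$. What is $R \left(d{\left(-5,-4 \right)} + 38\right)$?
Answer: $\frac{9165}{4} \approx 2291.3$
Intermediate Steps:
$R = \frac{195}{4}$ ($R = 67 \cdot \frac{1}{4} + 32 = \frac{67}{4} + 32 = \frac{195}{4} \approx 48.75$)
$R \left(d{\left(-5,-4 \right)} + 38\right) = \frac{195 \left(\left(5 - -4\right) + 38\right)}{4} = \frac{195 \left(\left(5 + 4\right) + 38\right)}{4} = \frac{195 \left(9 + 38\right)}{4} = \frac{195}{4} \cdot 47 = \frac{9165}{4}$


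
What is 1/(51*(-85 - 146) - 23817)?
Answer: -1/35598 ≈ -2.8091e-5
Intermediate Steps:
1/(51*(-85 - 146) - 23817) = 1/(51*(-231) - 23817) = 1/(-11781 - 23817) = 1/(-35598) = -1/35598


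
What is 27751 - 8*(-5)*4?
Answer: 27911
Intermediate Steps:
27751 - 8*(-5)*4 = 27751 + 40*4 = 27751 + 160 = 27911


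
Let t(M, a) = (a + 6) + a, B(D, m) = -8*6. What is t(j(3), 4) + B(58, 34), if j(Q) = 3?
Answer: -34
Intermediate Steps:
B(D, m) = -48
t(M, a) = 6 + 2*a (t(M, a) = (6 + a) + a = 6 + 2*a)
t(j(3), 4) + B(58, 34) = (6 + 2*4) - 48 = (6 + 8) - 48 = 14 - 48 = -34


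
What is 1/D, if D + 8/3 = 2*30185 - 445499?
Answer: -3/1155395 ≈ -2.5965e-6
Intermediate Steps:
D = -1155395/3 (D = -8/3 + (2*30185 - 445499) = -8/3 + (60370 - 445499) = -8/3 - 385129 = -1155395/3 ≈ -3.8513e+5)
1/D = 1/(-1155395/3) = -3/1155395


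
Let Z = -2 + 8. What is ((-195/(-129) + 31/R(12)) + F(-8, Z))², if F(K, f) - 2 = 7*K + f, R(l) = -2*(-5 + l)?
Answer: 859603761/362404 ≈ 2371.9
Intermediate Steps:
Z = 6
R(l) = 10 - 2*l
F(K, f) = 2 + f + 7*K (F(K, f) = 2 + (7*K + f) = 2 + (f + 7*K) = 2 + f + 7*K)
((-195/(-129) + 31/R(12)) + F(-8, Z))² = ((-195/(-129) + 31/(10 - 2*12)) + (2 + 6 + 7*(-8)))² = ((-195*(-1/129) + 31/(10 - 24)) + (2 + 6 - 56))² = ((65/43 + 31/(-14)) - 48)² = ((65/43 + 31*(-1/14)) - 48)² = ((65/43 - 31/14) - 48)² = (-423/602 - 48)² = (-29319/602)² = 859603761/362404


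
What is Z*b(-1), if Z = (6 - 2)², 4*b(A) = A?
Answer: -4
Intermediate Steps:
b(A) = A/4
Z = 16 (Z = 4² = 16)
Z*b(-1) = 16*((¼)*(-1)) = 16*(-¼) = -4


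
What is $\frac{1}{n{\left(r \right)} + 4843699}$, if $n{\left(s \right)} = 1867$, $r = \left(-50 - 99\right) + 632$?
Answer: $\frac{1}{4845566} \approx 2.0637 \cdot 10^{-7}$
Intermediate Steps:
$r = 483$ ($r = -149 + 632 = 483$)
$\frac{1}{n{\left(r \right)} + 4843699} = \frac{1}{1867 + 4843699} = \frac{1}{4845566}$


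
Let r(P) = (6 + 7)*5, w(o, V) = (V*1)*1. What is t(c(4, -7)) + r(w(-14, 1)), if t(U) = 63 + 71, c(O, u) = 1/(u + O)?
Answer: 199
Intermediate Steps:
w(o, V) = V (w(o, V) = V*1 = V)
c(O, u) = 1/(O + u)
t(U) = 134
r(P) = 65 (r(P) = 13*5 = 65)
t(c(4, -7)) + r(w(-14, 1)) = 134 + 65 = 199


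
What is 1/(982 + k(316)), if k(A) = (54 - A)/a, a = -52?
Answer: 26/25663 ≈ 0.0010131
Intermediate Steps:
k(A) = -27/26 + A/52 (k(A) = (54 - A)/(-52) = (54 - A)*(-1/52) = -27/26 + A/52)
1/(982 + k(316)) = 1/(982 + (-27/26 + (1/52)*316)) = 1/(982 + (-27/26 + 79/13)) = 1/(982 + 131/26) = 1/(25663/26) = 26/25663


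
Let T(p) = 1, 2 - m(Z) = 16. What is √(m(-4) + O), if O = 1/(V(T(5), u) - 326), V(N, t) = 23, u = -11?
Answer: I*√1285629/303 ≈ 3.7421*I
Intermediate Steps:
m(Z) = -14 (m(Z) = 2 - 1*16 = 2 - 16 = -14)
O = -1/303 (O = 1/(23 - 326) = 1/(-303) = -1/303 ≈ -0.0033003)
√(m(-4) + O) = √(-14 - 1/303) = √(-4243/303) = I*√1285629/303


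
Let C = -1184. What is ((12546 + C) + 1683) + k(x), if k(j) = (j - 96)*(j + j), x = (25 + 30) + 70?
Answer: 20295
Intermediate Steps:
x = 125 (x = 55 + 70 = 125)
k(j) = 2*j*(-96 + j) (k(j) = (-96 + j)*(2*j) = 2*j*(-96 + j))
((12546 + C) + 1683) + k(x) = ((12546 - 1184) + 1683) + 2*125*(-96 + 125) = (11362 + 1683) + 2*125*29 = 13045 + 7250 = 20295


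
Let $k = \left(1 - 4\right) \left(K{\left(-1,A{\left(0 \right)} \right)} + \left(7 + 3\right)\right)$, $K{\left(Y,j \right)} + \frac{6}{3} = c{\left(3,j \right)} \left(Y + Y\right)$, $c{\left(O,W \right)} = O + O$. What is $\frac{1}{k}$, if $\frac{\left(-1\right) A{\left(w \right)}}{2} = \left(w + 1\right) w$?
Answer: $\frac{1}{12} \approx 0.083333$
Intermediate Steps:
$A{\left(w \right)} = - 2 w \left(1 + w\right)$ ($A{\left(w \right)} = - 2 \left(w + 1\right) w = - 2 \left(1 + w\right) w = - 2 w \left(1 + w\right)$)
$c{\left(O,W \right)} = 2 O$
$K{\left(Y,j \right)} = -2 + 12 Y$ ($K{\left(Y,j \right)} = -2 + 2 \cdot 3 \left(Y + Y\right) = -2 + 6 \cdot 2 Y = -2 + 12 Y$)
$k = 12$ ($k = \left(1 - 4\right) \left(\left(-2 + 12 \left(-1\right)\right) + \left(7 + 3\right)\right) = \left(1 - 4\right) \left(\left(-2 - 12\right) + 10\right) = - 3 \left(-14 + 10\right) = \left(-3\right) \left(-4\right) = 12$)
$\frac{1}{k} = \frac{1}{12}$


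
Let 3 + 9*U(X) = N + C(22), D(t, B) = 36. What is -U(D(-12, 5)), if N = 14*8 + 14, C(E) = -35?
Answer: -88/9 ≈ -9.7778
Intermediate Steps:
N = 126 (N = 112 + 14 = 126)
U(X) = 88/9 (U(X) = -1/3 + (126 - 35)/9 = -1/3 + (1/9)*91 = -1/3 + 91/9 = 88/9)
-U(D(-12, 5)) = -1*88/9 = -88/9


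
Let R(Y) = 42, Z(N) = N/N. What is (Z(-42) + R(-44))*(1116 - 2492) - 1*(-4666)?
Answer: -54502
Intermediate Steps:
Z(N) = 1
(Z(-42) + R(-44))*(1116 - 2492) - 1*(-4666) = (1 + 42)*(1116 - 2492) - 1*(-4666) = 43*(-1376) + 4666 = -59168 + 4666 = -54502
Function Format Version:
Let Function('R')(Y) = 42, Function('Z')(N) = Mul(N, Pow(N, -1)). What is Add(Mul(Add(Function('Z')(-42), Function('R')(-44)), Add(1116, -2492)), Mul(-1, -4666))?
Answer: -54502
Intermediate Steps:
Function('Z')(N) = 1
Add(Mul(Add(Function('Z')(-42), Function('R')(-44)), Add(1116, -2492)), Mul(-1, -4666)) = Add(Mul(Add(1, 42), Add(1116, -2492)), Mul(-1, -4666)) = Add(Mul(43, -1376), 4666) = Add(-59168, 4666) = -54502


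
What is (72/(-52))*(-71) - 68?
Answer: 394/13 ≈ 30.308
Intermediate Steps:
(72/(-52))*(-71) - 68 = (72*(-1/52))*(-71) - 68 = -18/13*(-71) - 68 = 1278/13 - 68 = 394/13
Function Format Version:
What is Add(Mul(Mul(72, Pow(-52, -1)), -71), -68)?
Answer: Rational(394, 13) ≈ 30.308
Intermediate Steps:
Add(Mul(Mul(72, Pow(-52, -1)), -71), -68) = Add(Mul(Mul(72, Rational(-1, 52)), -71), -68) = Add(Mul(Rational(-18, 13), -71), -68) = Add(Rational(1278, 13), -68) = Rational(394, 13)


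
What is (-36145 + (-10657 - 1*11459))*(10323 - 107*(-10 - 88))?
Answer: -1212353149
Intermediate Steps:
(-36145 + (-10657 - 1*11459))*(10323 - 107*(-10 - 88)) = (-36145 + (-10657 - 11459))*(10323 - 107*(-98)) = (-36145 - 22116)*(10323 + 10486) = -58261*20809 = -1212353149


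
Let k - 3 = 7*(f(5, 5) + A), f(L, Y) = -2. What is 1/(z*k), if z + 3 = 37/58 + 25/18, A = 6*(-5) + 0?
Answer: 261/56134 ≈ 0.0046496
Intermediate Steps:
A = -30 (A = -30 + 0 = -30)
z = -254/261 (z = -3 + (37/58 + 25/18) = -3 + 529/261 = -254/261 ≈ -0.97318)
k = -221 (k = 3 + 7*(-2 - 30) = 3 + 7*(-32) = 3 - 224 = -221)
1/(z*k) = 1/(-254/261*(-221)) = 1/(56134/261) = 261/56134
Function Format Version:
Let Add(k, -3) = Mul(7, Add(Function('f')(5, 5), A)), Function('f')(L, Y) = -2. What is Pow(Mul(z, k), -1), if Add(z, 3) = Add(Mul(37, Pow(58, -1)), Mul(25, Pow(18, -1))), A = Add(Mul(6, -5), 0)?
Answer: Rational(261, 56134) ≈ 0.0046496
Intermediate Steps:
A = -30 (A = Add(-30, 0) = -30)
z = Rational(-254, 261) (z = Add(-3, Add(Mul(37, Pow(58, -1)), Mul(25, Pow(18, -1)))) = Add(-3, Add(Mul(37, Rational(1, 58)), Mul(25, Rational(1, 18)))) = Add(-3, Add(Rational(37, 58), Rational(25, 18))) = Add(-3, Rational(529, 261)) = Rational(-254, 261) ≈ -0.97318)
k = -221 (k = Add(3, Mul(7, Add(-2, -30))) = Add(3, Mul(7, -32)) = Add(3, -224) = -221)
Pow(Mul(z, k), -1) = Pow(Mul(Rational(-254, 261), -221), -1) = Pow(Rational(56134, 261), -1) = Rational(261, 56134)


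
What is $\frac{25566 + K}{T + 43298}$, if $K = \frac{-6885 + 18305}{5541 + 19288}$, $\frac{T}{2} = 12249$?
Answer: $\frac{317394817}{841653442} \approx 0.37711$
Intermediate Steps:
$T = 24498$ ($T = 2 \cdot 12249 = 24498$)
$K = \frac{11420}{24829} \approx 0.45995$
$\frac{25566 + K}{T + 43298} = \frac{25566 + \frac{11420}{24829}}{24498 + 43298} = \frac{634789634}{24829 \cdot 67796} = \frac{634789634}{24829} \cdot \frac{1}{67796} = \frac{317394817}{841653442}$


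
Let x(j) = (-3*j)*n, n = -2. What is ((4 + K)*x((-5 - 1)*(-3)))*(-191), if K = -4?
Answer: 0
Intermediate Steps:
x(j) = 6*j (x(j) = -3*j*(-2) = 6*j)
((4 + K)*x((-5 - 1)*(-3)))*(-191) = ((4 - 4)*(6*((-5 - 1)*(-3))))*(-191) = (0*(6*(-6*(-3))))*(-191) = (0*(6*18))*(-191) = (0*108)*(-191) = 0*(-191) = 0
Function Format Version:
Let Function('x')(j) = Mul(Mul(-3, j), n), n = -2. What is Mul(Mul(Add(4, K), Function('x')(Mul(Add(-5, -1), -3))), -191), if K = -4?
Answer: 0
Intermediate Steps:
Function('x')(j) = Mul(6, j) (Function('x')(j) = Mul(Mul(-3, j), -2) = Mul(6, j))
Mul(Mul(Add(4, K), Function('x')(Mul(Add(-5, -1), -3))), -191) = Mul(Mul(Add(4, -4), Mul(6, Mul(Add(-5, -1), -3))), -191) = Mul(Mul(0, Mul(6, Mul(-6, -3))), -191) = Mul(Mul(0, Mul(6, 18)), -191) = Mul(Mul(0, 108), -191) = Mul(0, -191) = 0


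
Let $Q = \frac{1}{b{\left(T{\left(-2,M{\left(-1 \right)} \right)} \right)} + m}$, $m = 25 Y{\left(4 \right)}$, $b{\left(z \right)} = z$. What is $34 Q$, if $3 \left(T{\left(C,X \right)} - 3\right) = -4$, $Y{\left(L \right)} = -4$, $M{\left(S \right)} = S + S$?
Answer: $- \frac{102}{295} \approx -0.34576$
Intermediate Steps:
$M{\left(S \right)} = 2 S$
$T{\left(C,X \right)} = \frac{5}{3}$ ($T{\left(C,X \right)} = 3 + \frac{1}{3} \left(-4\right) = 3 - \frac{4}{3} = \frac{5}{3}$)
$m = -100$ ($m = 25 \left(-4\right) = -100$)
$Q = - \frac{3}{295}$ ($Q = \frac{1}{\frac{5}{3} - 100} = \frac{1}{- \frac{295}{3}} = - \frac{3}{295} \approx -0.010169$)
$34 Q = 34 \left(- \frac{3}{295}\right) = - \frac{102}{295}$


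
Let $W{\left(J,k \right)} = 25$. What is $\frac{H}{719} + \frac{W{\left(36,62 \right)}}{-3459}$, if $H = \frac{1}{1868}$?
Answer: $- \frac{33573841}{4645755228} \approx -0.0072268$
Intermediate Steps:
$H = \frac{1}{1868} \approx 0.00053533$
$\frac{H}{719} + \frac{W{\left(36,62 \right)}}{-3459} = \frac{1}{1868 \cdot 719} + \frac{25}{-3459} = \frac{1}{1868} \cdot \frac{1}{719} + 25 \left(- \frac{1}{3459}\right) = \frac{1}{1343092} - \frac{25}{3459} = - \frac{33573841}{4645755228}$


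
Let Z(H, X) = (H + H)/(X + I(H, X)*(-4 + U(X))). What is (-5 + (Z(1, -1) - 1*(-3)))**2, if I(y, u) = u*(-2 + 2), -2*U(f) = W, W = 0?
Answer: 16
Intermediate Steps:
U(f) = 0 (U(f) = -1/2*0 = 0)
I(y, u) = 0 (I(y, u) = u*0 = 0)
Z(H, X) = 2*H/X (Z(H, X) = (H + H)/(X + 0*(-4 + 0)) = (2*H)/(X + 0*(-4)) = (2*H)/(X + 0) = (2*H)/X = 2*H/X)
(-5 + (Z(1, -1) - 1*(-3)))**2 = (-5 + (2*1/(-1) - 1*(-3)))**2 = (-5 + (2*1*(-1) + 3))**2 = (-5 + (-2 + 3))**2 = (-5 + 1)**2 = (-4)**2 = 16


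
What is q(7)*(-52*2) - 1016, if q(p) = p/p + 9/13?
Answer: -1192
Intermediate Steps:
q(p) = 22/13 (q(p) = 1 + 9*(1/13) = 1 + 9/13 = 22/13)
q(7)*(-52*2) - 1016 = 22*(-52*2)/13 - 1016 = (22/13)*(-104) - 1016 = -176 - 1016 = -1192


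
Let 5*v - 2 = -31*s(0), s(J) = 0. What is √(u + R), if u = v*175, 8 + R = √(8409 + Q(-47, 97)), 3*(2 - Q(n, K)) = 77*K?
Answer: √(558 + 6*√13323)/3 ≈ 11.788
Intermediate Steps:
Q(n, K) = 2 - 77*K/3
R = -8 + 2*√13323/3 (R = -8 + √(8409 + (2 - 77/3*97)) = -8 + √(8409 + (2 - 7469/3)) = -8 + √(8409 - 7463/3) = -8 + √(17764/3) = -8 + 2*√13323/3 ≈ 68.950)
v = ⅖ (v = ⅖ + (-31*0)/5 = ⅖ + (⅕)*0 = ⅖ + 0 = ⅖ ≈ 0.40000)
u = 70 (u = (⅖)*175 = 70)
√(u + R) = √(70 + (-8 + 2*√13323/3)) = √(62 + 2*√13323/3)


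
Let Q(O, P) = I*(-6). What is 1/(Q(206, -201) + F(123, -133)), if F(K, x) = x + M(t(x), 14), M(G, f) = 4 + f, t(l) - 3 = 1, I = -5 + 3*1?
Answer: -1/103 ≈ -0.0097087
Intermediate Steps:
I = -2 (I = -5 + 3 = -2)
t(l) = 4 (t(l) = 3 + 1 = 4)
F(K, x) = 18 + x (F(K, x) = x + (4 + 14) = x + 18 = 18 + x)
Q(O, P) = 12 (Q(O, P) = -2*(-6) = 12)
1/(Q(206, -201) + F(123, -133)) = 1/(12 + (18 - 133)) = 1/(12 - 115) = 1/(-103) = -1/103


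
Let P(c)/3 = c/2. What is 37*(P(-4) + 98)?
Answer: 3404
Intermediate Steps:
P(c) = 3*c/2 (P(c) = 3*(c/2) = 3*c/2)
37*(P(-4) + 98) = 37*((3/2)*(-4) + 98) = 37*(-6 + 98) = 37*92 = 3404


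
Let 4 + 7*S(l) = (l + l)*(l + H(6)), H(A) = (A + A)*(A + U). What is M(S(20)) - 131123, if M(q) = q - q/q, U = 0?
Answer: -914192/7 ≈ -1.3060e+5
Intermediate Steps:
H(A) = 2*A² (H(A) = (A + A)*(A + 0) = (2*A)*A = 2*A²)
S(l) = -4/7 + 2*l*(72 + l)/7 (S(l) = -4/7 + ((l + l)*(l + 2*6²))/7 = -4/7 + ((2*l)*(l + 2*36))/7 = -4/7 + ((2*l)*(l + 72))/7 = -4/7 + ((2*l)*(72 + l))/7 = -4/7 + (2*l*(72 + l))/7 = -4/7 + 2*l*(72 + l)/7)
M(q) = -1 + q (M(q) = q - 1*1 = q - 1 = -1 + q)
M(S(20)) - 131123 = (-1 + (-4/7 + (2/7)*20² + (144/7)*20)) - 131123 = (-1 + (-4/7 + (2/7)*400 + 2880/7)) - 131123 = (-1 + (-4/7 + 800/7 + 2880/7)) - 131123 = (-1 + 3676/7) - 131123 = 3669/7 - 131123 = -914192/7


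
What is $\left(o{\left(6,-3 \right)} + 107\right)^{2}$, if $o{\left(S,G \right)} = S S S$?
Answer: $104329$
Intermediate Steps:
$o{\left(S,G \right)} = S^{3}$ ($o{\left(S,G \right)} = S^{2} S = S^{3}$)
$\left(o{\left(6,-3 \right)} + 107\right)^{2} = \left(6^{3} + 107\right)^{2} = \left(216 + 107\right)^{2} = 323^{2} = 104329$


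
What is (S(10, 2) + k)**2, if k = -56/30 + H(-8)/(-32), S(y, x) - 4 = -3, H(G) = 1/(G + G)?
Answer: 44102881/58982400 ≈ 0.74773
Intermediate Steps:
H(G) = 1/(2*G)
S(y, x) = 1 (S(y, x) = 4 - 3 = 1)
k = -14321/7680 (k = -56/30 + ((1/2)/(-8))/(-32) = -56*1/30 + ((1/2)*(-1/8))*(-1/32) = -28/15 - 1/16*(-1/32) = -28/15 + 1/512 = -14321/7680 ≈ -1.8647)
(S(10, 2) + k)**2 = (1 - 14321/7680)**2 = (-6641/7680)**2 = 44102881/58982400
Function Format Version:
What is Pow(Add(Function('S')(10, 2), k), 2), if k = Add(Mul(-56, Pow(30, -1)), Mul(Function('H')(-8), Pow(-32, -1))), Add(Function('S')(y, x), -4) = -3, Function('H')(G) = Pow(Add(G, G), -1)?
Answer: Rational(44102881, 58982400) ≈ 0.74773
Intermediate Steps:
Function('H')(G) = Mul(Rational(1, 2), Pow(G, -1)) (Function('H')(G) = Pow(Mul(2, G), -1) = Mul(Rational(1, 2), Pow(G, -1)))
Function('S')(y, x) = 1 (Function('S')(y, x) = Add(4, -3) = 1)
k = Rational(-14321, 7680) (k = Add(Mul(-56, Pow(30, -1)), Mul(Mul(Rational(1, 2), Pow(-8, -1)), Pow(-32, -1))) = Add(Mul(-56, Rational(1, 30)), Mul(Mul(Rational(1, 2), Rational(-1, 8)), Rational(-1, 32))) = Add(Rational(-28, 15), Mul(Rational(-1, 16), Rational(-1, 32))) = Add(Rational(-28, 15), Rational(1, 512)) = Rational(-14321, 7680) ≈ -1.8647)
Pow(Add(Function('S')(10, 2), k), 2) = Pow(Add(1, Rational(-14321, 7680)), 2) = Pow(Rational(-6641, 7680), 2) = Rational(44102881, 58982400)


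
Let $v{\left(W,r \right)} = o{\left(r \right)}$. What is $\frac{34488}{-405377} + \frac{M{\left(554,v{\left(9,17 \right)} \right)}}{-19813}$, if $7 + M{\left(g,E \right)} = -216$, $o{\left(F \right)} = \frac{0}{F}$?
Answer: $- \frac{592911673}{8031734501} \approx -0.073821$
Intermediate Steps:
$o{\left(F \right)} = 0$
$v{\left(W,r \right)} = 0$
$M{\left(g,E \right)} = -223$ ($M{\left(g,E \right)} = -7 - 216 = -223$)
$\frac{34488}{-405377} + \frac{M{\left(554,v{\left(9,17 \right)} \right)}}{-19813} = \frac{34488}{-405377} - \frac{223}{-19813} = 34488 \left(- \frac{1}{405377}\right) - - \frac{223}{19813} = - \frac{34488}{405377} + \frac{223}{19813} = - \frac{592911673}{8031734501}$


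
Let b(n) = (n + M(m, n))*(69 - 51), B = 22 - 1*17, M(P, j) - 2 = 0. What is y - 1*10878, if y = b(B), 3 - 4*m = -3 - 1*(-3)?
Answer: -10752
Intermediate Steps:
m = ¾ (m = ¾ - (-3 - 1*(-3))/4 = ¾ - (-3 + 3)/4 = ¾ - ¼*0 = ¾ + 0 = ¾ ≈ 0.75000)
M(P, j) = 2 (M(P, j) = 2 + 0 = 2)
B = 5 (B = 22 - 17 = 5)
b(n) = 36 + 18*n (b(n) = (n + 2)*(69 - 51) = (2 + n)*18 = 36 + 18*n)
y = 126 (y = 36 + 18*5 = 36 + 90 = 126)
y - 1*10878 = 126 - 1*10878 = 126 - 10878 = -10752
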